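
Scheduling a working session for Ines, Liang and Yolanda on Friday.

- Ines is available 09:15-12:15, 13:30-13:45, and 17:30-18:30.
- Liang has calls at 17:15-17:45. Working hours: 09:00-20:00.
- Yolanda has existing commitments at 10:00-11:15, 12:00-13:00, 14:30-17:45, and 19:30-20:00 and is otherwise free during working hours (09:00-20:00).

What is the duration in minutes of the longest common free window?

Liang free within 09:00–20:00: 09:00–17:15, 17:45–20:00.
Yolanda free within 09:00–20:00: 09:00–10:00, 11:15–12:00, 13:00–14:30, 17:45–19:30.
Ines ∩ Liang: 09:15–12:15, 13:30–13:45, 17:45–18:30.
Ines ∩ Liang ∩ Yolanda: 09:15–10:00, 11:15–12:00, 13:30–13:45, 17:45–18:30.
Common window lengths: 45, 45, 15, 45 min; longest is 45.

45 minutes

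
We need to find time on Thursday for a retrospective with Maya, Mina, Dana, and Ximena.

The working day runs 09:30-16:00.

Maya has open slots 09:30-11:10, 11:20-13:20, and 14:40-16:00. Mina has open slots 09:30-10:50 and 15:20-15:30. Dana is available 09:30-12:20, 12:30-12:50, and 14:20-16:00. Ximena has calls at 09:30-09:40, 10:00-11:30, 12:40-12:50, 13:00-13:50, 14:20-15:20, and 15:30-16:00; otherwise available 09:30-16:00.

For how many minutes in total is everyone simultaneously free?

Ximena free within 09:30–16:00: 09:40–10:00, 11:30–12:40, 12:50–13:00, 13:50–14:20, 15:20–15:30.
Maya ∩ Mina: 09:30–10:50, 15:20–15:30.
Maya ∩ Mina ∩ Dana: 09:30–10:50, 15:20–15:30.
Maya ∩ Mina ∩ Dana ∩ Ximena: 09:40–10:00, 15:20–15:30.
Total common minutes: 20 + 10 = 30.

30 minutes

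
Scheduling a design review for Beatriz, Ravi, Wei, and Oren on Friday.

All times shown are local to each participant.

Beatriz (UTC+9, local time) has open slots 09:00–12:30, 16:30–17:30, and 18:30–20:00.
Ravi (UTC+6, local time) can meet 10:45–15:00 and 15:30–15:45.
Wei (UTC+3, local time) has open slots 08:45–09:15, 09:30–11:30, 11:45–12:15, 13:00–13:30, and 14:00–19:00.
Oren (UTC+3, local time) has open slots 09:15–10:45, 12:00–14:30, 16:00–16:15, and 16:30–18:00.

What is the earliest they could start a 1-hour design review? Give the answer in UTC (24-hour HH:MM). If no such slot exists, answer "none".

Beatriz → UTC: 00:00–03:30, 07:30–08:30, 09:30–11:00.
Ravi → UTC: 04:45–09:00, 09:30–09:45.
Wei → UTC: 05:45–06:15, 06:30–08:30, 08:45–09:15, 10:00–10:30, 11:00–16:00.
Oren → UTC: 06:15–07:45, 09:00–11:30, 13:00–13:15, 13:30–15:00.
Beatriz ∩ Ravi: 07:30–08:30, 09:30–09:45.
Beatriz ∩ Ravi ∩ Wei: 07:30–08:30.
Beatriz ∩ Ravi ∩ Wei ∩ Oren: 07:30–07:45.
Windows ≥ 60 min: (none).

none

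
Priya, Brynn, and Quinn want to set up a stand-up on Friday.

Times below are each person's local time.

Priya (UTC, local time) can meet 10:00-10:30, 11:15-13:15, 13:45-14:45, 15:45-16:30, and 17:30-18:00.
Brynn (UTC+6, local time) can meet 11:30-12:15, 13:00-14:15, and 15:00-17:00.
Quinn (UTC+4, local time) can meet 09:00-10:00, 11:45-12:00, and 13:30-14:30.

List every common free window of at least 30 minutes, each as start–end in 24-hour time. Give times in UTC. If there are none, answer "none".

10:00–10:30

Priya → UTC: 10:00–10:30, 11:15–13:15, 13:45–14:45, 15:45–16:30, 17:30–18:00.
Brynn → UTC: 05:30–06:15, 07:00–08:15, 09:00–11:00.
Quinn → UTC: 05:00–06:00, 07:45–08:00, 09:30–10:30.
Priya ∩ Brynn: 10:00–10:30.
Priya ∩ Brynn ∩ Quinn: 10:00–10:30.
Windows ≥ 30 min: 10:00–10:30.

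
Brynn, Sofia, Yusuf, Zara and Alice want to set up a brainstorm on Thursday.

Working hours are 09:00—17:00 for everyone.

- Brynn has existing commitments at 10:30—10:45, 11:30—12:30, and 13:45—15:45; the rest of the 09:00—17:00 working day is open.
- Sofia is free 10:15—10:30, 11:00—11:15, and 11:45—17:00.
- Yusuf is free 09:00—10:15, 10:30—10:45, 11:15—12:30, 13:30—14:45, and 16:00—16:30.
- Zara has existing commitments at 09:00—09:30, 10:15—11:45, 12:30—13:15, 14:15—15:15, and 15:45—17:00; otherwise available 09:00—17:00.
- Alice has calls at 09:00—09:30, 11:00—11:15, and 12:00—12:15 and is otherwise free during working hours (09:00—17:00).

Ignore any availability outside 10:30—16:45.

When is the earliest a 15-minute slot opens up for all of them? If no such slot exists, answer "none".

13:30

Brynn free within 09:00–17:00: 09:00–10:30, 10:45–11:30, 12:30–13:45, 15:45–17:00.
Zara free within 09:00–17:00: 09:30–10:15, 11:45–12:30, 13:15–14:15, 15:15–15:45.
Alice free within 09:00–17:00: 09:30–11:00, 11:15–12:00, 12:15–17:00.
Brynn ∩ Sofia: 10:15–10:30, 11:00–11:15, 12:30–13:45, 15:45–17:00.
Brynn ∩ Sofia ∩ Yusuf: 13:30–13:45, 16:00–16:30.
Brynn ∩ Sofia ∩ Yusuf ∩ Zara: 13:30–13:45.
Brynn ∩ Sofia ∩ Yusuf ∩ Zara ∩ Alice: 13:30–13:45.
Restricted to 10:30–16:45: 13:30–13:45.
Windows ≥ 15 min: 13:30–13:45.
Earliest such window starts at 13:30.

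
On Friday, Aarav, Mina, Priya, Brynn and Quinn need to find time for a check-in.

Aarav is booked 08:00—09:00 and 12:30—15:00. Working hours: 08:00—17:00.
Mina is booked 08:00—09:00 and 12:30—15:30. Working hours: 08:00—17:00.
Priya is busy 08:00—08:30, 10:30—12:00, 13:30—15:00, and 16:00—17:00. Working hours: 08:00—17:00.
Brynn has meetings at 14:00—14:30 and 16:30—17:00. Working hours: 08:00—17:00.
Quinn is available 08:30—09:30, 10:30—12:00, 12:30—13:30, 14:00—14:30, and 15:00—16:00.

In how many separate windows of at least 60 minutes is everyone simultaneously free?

Aarav free within 08:00–17:00: 09:00–12:30, 15:00–17:00.
Mina free within 08:00–17:00: 09:00–12:30, 15:30–17:00.
Priya free within 08:00–17:00: 08:30–10:30, 12:00–13:30, 15:00–16:00.
Brynn free within 08:00–17:00: 08:00–14:00, 14:30–16:30.
Aarav ∩ Mina: 09:00–12:30, 15:30–17:00.
Aarav ∩ Mina ∩ Priya: 09:00–10:30, 12:00–12:30, 15:30–16:00.
Aarav ∩ Mina ∩ Priya ∩ Brynn: 09:00–10:30, 12:00–12:30, 15:30–16:00.
Aarav ∩ Mina ∩ Priya ∩ Brynn ∩ Quinn: 09:00–09:30, 15:30–16:00.
Windows ≥ 60 min: (none).
That's 0 windows.

0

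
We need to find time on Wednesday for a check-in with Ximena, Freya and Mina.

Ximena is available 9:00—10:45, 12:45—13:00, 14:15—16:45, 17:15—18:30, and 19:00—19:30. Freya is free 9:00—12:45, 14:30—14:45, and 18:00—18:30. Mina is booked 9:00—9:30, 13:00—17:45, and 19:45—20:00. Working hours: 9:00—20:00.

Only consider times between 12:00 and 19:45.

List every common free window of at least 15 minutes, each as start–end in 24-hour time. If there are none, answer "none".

Mina free within 09:00–20:00: 09:30–13:00, 17:45–19:45.
Ximena ∩ Freya: 09:00–10:45, 14:30–14:45, 18:00–18:30.
Ximena ∩ Freya ∩ Mina: 09:30–10:45, 18:00–18:30.
Restricted to 12:00–19:45: 18:00–18:30.
Windows ≥ 15 min: 18:00–18:30.

18:00–18:30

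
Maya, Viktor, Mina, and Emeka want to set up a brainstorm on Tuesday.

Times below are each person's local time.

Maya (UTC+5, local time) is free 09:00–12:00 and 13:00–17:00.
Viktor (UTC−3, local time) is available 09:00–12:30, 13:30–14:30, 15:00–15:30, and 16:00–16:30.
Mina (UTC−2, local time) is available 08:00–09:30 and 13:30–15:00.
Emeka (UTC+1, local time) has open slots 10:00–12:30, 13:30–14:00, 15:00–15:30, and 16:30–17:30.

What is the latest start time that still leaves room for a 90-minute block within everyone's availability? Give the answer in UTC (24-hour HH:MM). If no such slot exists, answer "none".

none

Maya → UTC: 04:00–07:00, 08:00–12:00.
Viktor → UTC: 12:00–15:30, 16:30–17:30, 18:00–18:30, 19:00–19:30.
Mina → UTC: 10:00–11:30, 15:30–17:00.
Emeka → UTC: 09:00–11:30, 12:30–13:00, 14:00–14:30, 15:30–16:30.
Maya ∩ Viktor: (none).
Maya ∩ Viktor ∩ Mina: (none).
Maya ∩ Viktor ∩ Mina ∩ Emeka: (none).
Windows ≥ 90 min: (none).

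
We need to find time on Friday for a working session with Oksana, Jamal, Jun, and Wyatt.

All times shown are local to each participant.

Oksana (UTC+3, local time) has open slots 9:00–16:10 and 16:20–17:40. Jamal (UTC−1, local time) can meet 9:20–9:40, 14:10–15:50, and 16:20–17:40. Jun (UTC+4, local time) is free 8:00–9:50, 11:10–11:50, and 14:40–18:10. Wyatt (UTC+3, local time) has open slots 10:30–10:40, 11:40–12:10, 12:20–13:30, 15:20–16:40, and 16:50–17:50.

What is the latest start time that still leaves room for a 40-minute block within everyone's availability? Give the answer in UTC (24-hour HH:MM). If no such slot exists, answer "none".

none

Oksana → UTC: 06:00–13:10, 13:20–14:40.
Jamal → UTC: 10:20–10:40, 15:10–16:50, 17:20–18:40.
Jun → UTC: 04:00–05:50, 07:10–07:50, 10:40–14:10.
Wyatt → UTC: 07:30–07:40, 08:40–09:10, 09:20–10:30, 12:20–13:40, 13:50–14:50.
Oksana ∩ Jamal: 10:20–10:40.
Oksana ∩ Jamal ∩ Jun: (none).
Oksana ∩ Jamal ∩ Jun ∩ Wyatt: (none).
Windows ≥ 40 min: (none).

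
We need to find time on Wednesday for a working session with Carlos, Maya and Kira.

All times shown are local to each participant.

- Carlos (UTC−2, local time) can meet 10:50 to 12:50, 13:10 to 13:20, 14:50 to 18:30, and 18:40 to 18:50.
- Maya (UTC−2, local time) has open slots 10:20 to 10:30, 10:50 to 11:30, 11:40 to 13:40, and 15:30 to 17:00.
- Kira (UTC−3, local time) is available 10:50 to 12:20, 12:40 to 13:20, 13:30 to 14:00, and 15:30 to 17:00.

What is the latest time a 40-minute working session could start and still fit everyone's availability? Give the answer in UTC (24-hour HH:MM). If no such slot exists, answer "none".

14:10

Carlos → UTC: 12:50–14:50, 15:10–15:20, 16:50–20:30, 20:40–20:50.
Maya → UTC: 12:20–12:30, 12:50–13:30, 13:40–15:40, 17:30–19:00.
Kira → UTC: 13:50–15:20, 15:40–16:20, 16:30–17:00, 18:30–20:00.
Carlos ∩ Maya: 12:50–13:30, 13:40–14:50, 15:10–15:20, 17:30–19:00.
Carlos ∩ Maya ∩ Kira: 13:50–14:50, 15:10–15:20, 18:30–19:00.
Windows ≥ 40 min: 13:50–14:50.
Latest start in the last window 13:50–14:50 is 14:50 − 40 min = 14:10.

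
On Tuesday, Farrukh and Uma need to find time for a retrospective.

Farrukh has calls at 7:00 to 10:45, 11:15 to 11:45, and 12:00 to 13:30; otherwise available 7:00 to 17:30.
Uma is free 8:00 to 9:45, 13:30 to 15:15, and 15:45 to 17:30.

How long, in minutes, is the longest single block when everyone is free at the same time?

105 minutes

Farrukh free within 07:00–17:30: 10:45–11:15, 11:45–12:00, 13:30–17:30.
Farrukh ∩ Uma: 13:30–15:15, 15:45–17:30.
Common window lengths: 105, 105 min; longest is 105.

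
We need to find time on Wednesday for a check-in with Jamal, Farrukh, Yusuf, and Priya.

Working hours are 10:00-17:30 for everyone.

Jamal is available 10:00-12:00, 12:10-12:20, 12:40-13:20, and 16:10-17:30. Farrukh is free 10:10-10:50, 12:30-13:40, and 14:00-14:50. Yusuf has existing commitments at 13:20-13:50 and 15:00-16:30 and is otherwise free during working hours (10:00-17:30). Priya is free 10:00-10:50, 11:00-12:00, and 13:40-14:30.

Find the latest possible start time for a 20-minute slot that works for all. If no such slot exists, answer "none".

Yusuf free within 10:00–17:30: 10:00–13:20, 13:50–15:00, 16:30–17:30.
Jamal ∩ Farrukh: 10:10–10:50, 12:40–13:20.
Jamal ∩ Farrukh ∩ Yusuf: 10:10–10:50, 12:40–13:20.
Jamal ∩ Farrukh ∩ Yusuf ∩ Priya: 10:10–10:50.
Windows ≥ 20 min: 10:10–10:50.
Latest start in the last window 10:10–10:50 is 10:50 − 20 min = 10:30.

10:30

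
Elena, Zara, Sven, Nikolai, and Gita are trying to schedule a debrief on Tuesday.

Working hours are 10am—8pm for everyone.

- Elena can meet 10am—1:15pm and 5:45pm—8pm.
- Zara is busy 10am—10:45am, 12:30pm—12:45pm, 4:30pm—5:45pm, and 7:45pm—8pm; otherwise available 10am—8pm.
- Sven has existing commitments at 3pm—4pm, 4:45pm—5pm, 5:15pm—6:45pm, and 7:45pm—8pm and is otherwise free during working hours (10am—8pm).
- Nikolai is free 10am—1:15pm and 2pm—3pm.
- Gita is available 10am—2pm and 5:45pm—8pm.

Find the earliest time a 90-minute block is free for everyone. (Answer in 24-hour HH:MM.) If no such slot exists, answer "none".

Zara free within 10:00–20:00: 10:45–12:30, 12:45–16:30, 17:45–19:45.
Sven free within 10:00–20:00: 10:00–15:00, 16:00–16:45, 17:00–17:15, 18:45–19:45.
Elena ∩ Zara: 10:45–12:30, 12:45–13:15, 17:45–19:45.
Elena ∩ Zara ∩ Sven: 10:45–12:30, 12:45–13:15, 18:45–19:45.
Elena ∩ Zara ∩ Sven ∩ Nikolai: 10:45–12:30, 12:45–13:15.
Elena ∩ Zara ∩ Sven ∩ Nikolai ∩ Gita: 10:45–12:30, 12:45–13:15.
Windows ≥ 90 min: 10:45–12:30.
Earliest such window starts at 10:45.

10:45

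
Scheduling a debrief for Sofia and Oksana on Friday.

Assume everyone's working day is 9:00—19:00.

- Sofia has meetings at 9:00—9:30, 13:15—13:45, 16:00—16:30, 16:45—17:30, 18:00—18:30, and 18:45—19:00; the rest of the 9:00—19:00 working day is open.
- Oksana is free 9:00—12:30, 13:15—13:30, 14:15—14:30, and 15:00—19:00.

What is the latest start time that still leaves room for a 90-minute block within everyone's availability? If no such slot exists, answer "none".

11:00

Sofia free within 09:00–19:00: 09:30–13:15, 13:45–16:00, 16:30–16:45, 17:30–18:00, 18:30–18:45.
Sofia ∩ Oksana: 09:30–12:30, 14:15–14:30, 15:00–16:00, 16:30–16:45, 17:30–18:00, 18:30–18:45.
Windows ≥ 90 min: 09:30–12:30.
Latest start in the last window 09:30–12:30 is 12:30 − 90 min = 11:00.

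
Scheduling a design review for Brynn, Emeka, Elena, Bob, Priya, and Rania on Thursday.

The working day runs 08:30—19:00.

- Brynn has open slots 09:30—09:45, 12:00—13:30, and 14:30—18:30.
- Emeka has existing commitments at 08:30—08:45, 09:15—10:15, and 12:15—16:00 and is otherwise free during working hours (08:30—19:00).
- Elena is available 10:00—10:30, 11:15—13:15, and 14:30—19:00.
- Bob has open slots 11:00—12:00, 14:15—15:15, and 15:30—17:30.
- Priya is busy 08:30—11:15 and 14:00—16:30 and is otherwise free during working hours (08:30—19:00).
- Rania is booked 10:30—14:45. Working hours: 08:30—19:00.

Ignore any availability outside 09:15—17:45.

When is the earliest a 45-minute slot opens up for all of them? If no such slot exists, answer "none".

Emeka free within 08:30–19:00: 08:45–09:15, 10:15–12:15, 16:00–19:00.
Priya free within 08:30–19:00: 11:15–14:00, 16:30–19:00.
Rania free within 08:30–19:00: 08:30–10:30, 14:45–19:00.
Brynn ∩ Emeka: 12:00–12:15, 16:00–18:30.
Brynn ∩ Emeka ∩ Elena: 12:00–12:15, 16:00–18:30.
Brynn ∩ Emeka ∩ Elena ∩ Bob: 16:00–17:30.
Brynn ∩ Emeka ∩ Elena ∩ Bob ∩ Priya: 16:30–17:30.
Brynn ∩ Emeka ∩ Elena ∩ Bob ∩ Priya ∩ Rania: 16:30–17:30.
Restricted to 09:15–17:45: 16:30–17:30.
Windows ≥ 45 min: 16:30–17:30.
Earliest such window starts at 16:30.

16:30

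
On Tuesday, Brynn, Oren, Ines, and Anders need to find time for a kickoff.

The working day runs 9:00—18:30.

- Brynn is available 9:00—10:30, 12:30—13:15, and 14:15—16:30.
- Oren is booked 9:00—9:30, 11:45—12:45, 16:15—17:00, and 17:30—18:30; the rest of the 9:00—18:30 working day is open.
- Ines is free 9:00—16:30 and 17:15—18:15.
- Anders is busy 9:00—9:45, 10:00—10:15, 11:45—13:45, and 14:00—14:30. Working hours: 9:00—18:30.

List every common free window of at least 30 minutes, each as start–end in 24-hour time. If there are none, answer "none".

14:30–16:15

Oren free within 09:00–18:30: 09:30–11:45, 12:45–16:15, 17:00–17:30.
Anders free within 09:00–18:30: 09:45–10:00, 10:15–11:45, 13:45–14:00, 14:30–18:30.
Brynn ∩ Oren: 09:30–10:30, 12:45–13:15, 14:15–16:15.
Brynn ∩ Oren ∩ Ines: 09:30–10:30, 12:45–13:15, 14:15–16:15.
Brynn ∩ Oren ∩ Ines ∩ Anders: 09:45–10:00, 10:15–10:30, 14:30–16:15.
Windows ≥ 30 min: 14:30–16:15.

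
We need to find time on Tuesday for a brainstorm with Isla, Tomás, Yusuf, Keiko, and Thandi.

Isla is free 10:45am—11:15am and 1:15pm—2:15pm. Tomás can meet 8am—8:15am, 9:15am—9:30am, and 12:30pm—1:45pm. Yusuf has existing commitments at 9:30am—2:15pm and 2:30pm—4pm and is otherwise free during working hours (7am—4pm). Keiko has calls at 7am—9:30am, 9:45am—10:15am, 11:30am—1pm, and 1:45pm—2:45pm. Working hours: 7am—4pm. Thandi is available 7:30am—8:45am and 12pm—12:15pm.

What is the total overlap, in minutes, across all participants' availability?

0 minutes

Yusuf free within 07:00–16:00: 07:00–09:30, 14:15–14:30.
Keiko free within 07:00–16:00: 09:30–09:45, 10:15–11:30, 13:00–13:45, 14:45–16:00.
Isla ∩ Tomás: 13:15–13:45.
Isla ∩ Tomás ∩ Yusuf: (none).
Isla ∩ Tomás ∩ Yusuf ∩ Keiko: (none).
Isla ∩ Tomás ∩ Yusuf ∩ Keiko ∩ Thandi: (none).
Total common minutes: 0.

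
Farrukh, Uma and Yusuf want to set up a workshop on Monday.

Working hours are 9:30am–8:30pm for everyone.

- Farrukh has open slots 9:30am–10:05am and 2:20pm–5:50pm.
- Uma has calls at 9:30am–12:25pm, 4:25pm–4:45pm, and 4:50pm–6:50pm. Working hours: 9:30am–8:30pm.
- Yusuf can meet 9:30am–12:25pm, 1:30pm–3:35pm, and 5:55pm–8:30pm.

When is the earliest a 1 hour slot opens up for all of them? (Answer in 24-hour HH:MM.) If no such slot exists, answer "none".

14:20

Uma free within 09:30–20:30: 12:25–16:25, 16:45–16:50, 18:50–20:30.
Farrukh ∩ Uma: 14:20–16:25, 16:45–16:50.
Farrukh ∩ Uma ∩ Yusuf: 14:20–15:35.
Windows ≥ 60 min: 14:20–15:35.
Earliest such window starts at 14:20.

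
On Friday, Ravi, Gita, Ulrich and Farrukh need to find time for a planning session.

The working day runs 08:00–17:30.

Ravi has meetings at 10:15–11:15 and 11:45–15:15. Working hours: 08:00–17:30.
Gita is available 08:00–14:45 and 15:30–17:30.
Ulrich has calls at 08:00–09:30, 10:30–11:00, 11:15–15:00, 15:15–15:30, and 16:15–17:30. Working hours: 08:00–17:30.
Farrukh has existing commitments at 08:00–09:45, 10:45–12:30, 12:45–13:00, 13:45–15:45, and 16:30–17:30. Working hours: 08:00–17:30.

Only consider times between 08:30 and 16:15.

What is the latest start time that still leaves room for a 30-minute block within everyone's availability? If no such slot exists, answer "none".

15:45

Ravi free within 08:00–17:30: 08:00–10:15, 11:15–11:45, 15:15–17:30.
Ulrich free within 08:00–17:30: 09:30–10:30, 11:00–11:15, 15:00–15:15, 15:30–16:15.
Farrukh free within 08:00–17:30: 09:45–10:45, 12:30–12:45, 13:00–13:45, 15:45–16:30.
Ravi ∩ Gita: 08:00–10:15, 11:15–11:45, 15:30–17:30.
Ravi ∩ Gita ∩ Ulrich: 09:30–10:15, 15:30–16:15.
Ravi ∩ Gita ∩ Ulrich ∩ Farrukh: 09:45–10:15, 15:45–16:15.
Restricted to 08:30–16:15: 09:45–10:15, 15:45–16:15.
Windows ≥ 30 min: 09:45–10:15, 15:45–16:15.
Latest start in the last window 15:45–16:15 is 16:15 − 30 min = 15:45.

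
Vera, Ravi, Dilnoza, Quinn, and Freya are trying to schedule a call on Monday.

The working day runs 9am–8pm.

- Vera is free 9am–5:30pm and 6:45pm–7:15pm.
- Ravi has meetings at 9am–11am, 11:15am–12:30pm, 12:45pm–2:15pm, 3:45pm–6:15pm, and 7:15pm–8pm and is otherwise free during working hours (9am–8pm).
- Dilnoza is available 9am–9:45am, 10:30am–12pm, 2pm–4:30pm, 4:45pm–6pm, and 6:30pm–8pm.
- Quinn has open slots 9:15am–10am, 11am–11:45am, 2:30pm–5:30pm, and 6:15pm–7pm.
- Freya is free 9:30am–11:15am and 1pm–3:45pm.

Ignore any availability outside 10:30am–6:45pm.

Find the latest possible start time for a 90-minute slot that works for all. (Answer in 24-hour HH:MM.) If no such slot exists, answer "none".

Ravi free within 09:00–20:00: 11:00–11:15, 12:30–12:45, 14:15–15:45, 18:15–19:15.
Vera ∩ Ravi: 11:00–11:15, 12:30–12:45, 14:15–15:45, 18:45–19:15.
Vera ∩ Ravi ∩ Dilnoza: 11:00–11:15, 14:15–15:45, 18:45–19:15.
Vera ∩ Ravi ∩ Dilnoza ∩ Quinn: 11:00–11:15, 14:30–15:45, 18:45–19:00.
Vera ∩ Ravi ∩ Dilnoza ∩ Quinn ∩ Freya: 11:00–11:15, 14:30–15:45.
Restricted to 10:30–18:45: 11:00–11:15, 14:30–15:45.
Windows ≥ 90 min: (none).

none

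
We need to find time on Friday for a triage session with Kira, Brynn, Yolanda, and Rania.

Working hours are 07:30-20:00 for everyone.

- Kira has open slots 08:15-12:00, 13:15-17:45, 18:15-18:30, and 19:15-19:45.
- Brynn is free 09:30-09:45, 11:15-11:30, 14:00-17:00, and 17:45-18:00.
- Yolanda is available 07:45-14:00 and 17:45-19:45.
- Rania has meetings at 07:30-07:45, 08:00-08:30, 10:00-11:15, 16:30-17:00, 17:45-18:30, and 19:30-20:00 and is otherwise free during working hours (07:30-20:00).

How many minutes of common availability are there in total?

30 minutes

Rania free within 07:30–20:00: 07:45–08:00, 08:30–10:00, 11:15–16:30, 17:00–17:45, 18:30–19:30.
Kira ∩ Brynn: 09:30–09:45, 11:15–11:30, 14:00–17:00.
Kira ∩ Brynn ∩ Yolanda: 09:30–09:45, 11:15–11:30.
Kira ∩ Brynn ∩ Yolanda ∩ Rania: 09:30–09:45, 11:15–11:30.
Total common minutes: 15 + 15 = 30.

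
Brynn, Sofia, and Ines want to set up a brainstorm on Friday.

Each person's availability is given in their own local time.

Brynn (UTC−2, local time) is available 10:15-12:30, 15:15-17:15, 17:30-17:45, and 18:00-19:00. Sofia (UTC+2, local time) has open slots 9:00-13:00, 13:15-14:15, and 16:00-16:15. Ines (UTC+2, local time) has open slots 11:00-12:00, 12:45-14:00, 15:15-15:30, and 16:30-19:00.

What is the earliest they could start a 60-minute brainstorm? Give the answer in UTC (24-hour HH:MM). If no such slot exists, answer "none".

none

Brynn → UTC: 12:15–14:30, 17:15–19:15, 19:30–19:45, 20:00–21:00.
Sofia → UTC: 07:00–11:00, 11:15–12:15, 14:00–14:15.
Ines → UTC: 09:00–10:00, 10:45–12:00, 13:15–13:30, 14:30–17:00.
Brynn ∩ Sofia: 14:00–14:15.
Brynn ∩ Sofia ∩ Ines: (none).
Windows ≥ 60 min: (none).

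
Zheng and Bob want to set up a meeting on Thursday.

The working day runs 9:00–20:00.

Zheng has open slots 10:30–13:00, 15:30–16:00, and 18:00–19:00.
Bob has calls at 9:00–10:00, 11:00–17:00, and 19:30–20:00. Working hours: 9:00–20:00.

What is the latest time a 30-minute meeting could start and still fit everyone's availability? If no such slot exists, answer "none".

Bob free within 09:00–20:00: 10:00–11:00, 17:00–19:30.
Zheng ∩ Bob: 10:30–11:00, 18:00–19:00.
Windows ≥ 30 min: 10:30–11:00, 18:00–19:00.
Latest start in the last window 18:00–19:00 is 19:00 − 30 min = 18:30.

18:30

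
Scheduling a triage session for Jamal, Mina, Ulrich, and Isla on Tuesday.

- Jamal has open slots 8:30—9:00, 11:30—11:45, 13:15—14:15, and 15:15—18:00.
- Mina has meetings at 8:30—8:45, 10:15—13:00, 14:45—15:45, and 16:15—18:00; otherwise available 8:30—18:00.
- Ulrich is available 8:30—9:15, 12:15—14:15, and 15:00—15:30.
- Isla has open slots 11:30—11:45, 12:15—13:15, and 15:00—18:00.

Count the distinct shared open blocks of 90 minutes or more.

0

Mina free within 08:30–18:00: 08:45–10:15, 13:00–14:45, 15:45–16:15.
Jamal ∩ Mina: 08:45–09:00, 13:15–14:15, 15:45–16:15.
Jamal ∩ Mina ∩ Ulrich: 08:45–09:00, 13:15–14:15.
Jamal ∩ Mina ∩ Ulrich ∩ Isla: (none).
Windows ≥ 90 min: (none).
That's 0 windows.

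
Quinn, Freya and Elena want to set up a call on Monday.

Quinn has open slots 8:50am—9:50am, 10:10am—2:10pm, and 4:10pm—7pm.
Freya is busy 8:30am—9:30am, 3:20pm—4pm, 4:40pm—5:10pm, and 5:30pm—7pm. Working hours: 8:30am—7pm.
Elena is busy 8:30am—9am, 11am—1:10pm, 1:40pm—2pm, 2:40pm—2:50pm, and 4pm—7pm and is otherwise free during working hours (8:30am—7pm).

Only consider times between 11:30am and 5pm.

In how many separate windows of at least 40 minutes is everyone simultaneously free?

0

Freya free within 08:30–19:00: 09:30–15:20, 16:00–16:40, 17:10–17:30.
Elena free within 08:30–19:00: 09:00–11:00, 13:10–13:40, 14:00–14:40, 14:50–16:00.
Quinn ∩ Freya: 09:30–09:50, 10:10–14:10, 16:10–16:40, 17:10–17:30.
Quinn ∩ Freya ∩ Elena: 09:30–09:50, 10:10–11:00, 13:10–13:40, 14:00–14:10.
Restricted to 11:30–17:00: 13:10–13:40, 14:00–14:10.
Windows ≥ 40 min: (none).
That's 0 windows.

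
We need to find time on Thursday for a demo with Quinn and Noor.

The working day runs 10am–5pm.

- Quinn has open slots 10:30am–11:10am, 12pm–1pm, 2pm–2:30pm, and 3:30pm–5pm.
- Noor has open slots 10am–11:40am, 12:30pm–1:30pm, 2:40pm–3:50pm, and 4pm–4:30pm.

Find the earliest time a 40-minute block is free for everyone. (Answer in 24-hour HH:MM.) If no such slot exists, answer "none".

10:30

Quinn ∩ Noor: 10:30–11:10, 12:30–13:00, 15:30–15:50, 16:00–16:30.
Windows ≥ 40 min: 10:30–11:10.
Earliest such window starts at 10:30.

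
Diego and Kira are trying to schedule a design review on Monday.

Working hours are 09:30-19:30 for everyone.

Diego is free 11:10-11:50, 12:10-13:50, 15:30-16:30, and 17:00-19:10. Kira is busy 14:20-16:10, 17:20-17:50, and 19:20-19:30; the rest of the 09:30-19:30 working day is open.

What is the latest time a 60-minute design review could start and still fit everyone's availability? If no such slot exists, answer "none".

18:10

Kira free within 09:30–19:30: 09:30–14:20, 16:10–17:20, 17:50–19:20.
Diego ∩ Kira: 11:10–11:50, 12:10–13:50, 16:10–16:30, 17:00–17:20, 17:50–19:10.
Windows ≥ 60 min: 12:10–13:50, 17:50–19:10.
Latest start in the last window 17:50–19:10 is 19:10 − 60 min = 18:10.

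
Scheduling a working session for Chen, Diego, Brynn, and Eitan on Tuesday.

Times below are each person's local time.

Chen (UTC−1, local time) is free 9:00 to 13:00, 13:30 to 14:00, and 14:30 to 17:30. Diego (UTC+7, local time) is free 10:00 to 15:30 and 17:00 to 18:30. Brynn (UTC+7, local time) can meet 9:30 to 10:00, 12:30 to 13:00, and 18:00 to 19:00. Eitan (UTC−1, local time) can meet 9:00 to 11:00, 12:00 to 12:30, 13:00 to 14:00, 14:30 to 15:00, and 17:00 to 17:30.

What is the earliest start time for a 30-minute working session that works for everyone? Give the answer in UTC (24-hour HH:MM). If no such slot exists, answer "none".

11:00

Chen → UTC: 10:00–14:00, 14:30–15:00, 15:30–18:30.
Diego → UTC: 03:00–08:30, 10:00–11:30.
Brynn → UTC: 02:30–03:00, 05:30–06:00, 11:00–12:00.
Eitan → UTC: 10:00–12:00, 13:00–13:30, 14:00–15:00, 15:30–16:00, 18:00–18:30.
Chen ∩ Diego: 10:00–11:30.
Chen ∩ Diego ∩ Brynn: 11:00–11:30.
Chen ∩ Diego ∩ Brynn ∩ Eitan: 11:00–11:30.
Windows ≥ 30 min: 11:00–11:30.
Earliest such window starts at 11:00.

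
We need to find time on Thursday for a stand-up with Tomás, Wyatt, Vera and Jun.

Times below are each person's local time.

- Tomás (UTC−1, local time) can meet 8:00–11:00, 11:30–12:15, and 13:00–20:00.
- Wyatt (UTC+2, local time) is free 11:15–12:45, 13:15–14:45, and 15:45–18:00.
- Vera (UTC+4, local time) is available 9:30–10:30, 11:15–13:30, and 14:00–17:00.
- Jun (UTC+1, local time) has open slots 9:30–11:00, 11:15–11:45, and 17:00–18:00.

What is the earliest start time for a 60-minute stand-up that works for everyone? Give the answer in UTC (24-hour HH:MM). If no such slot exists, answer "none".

none

Tomás → UTC: 09:00–12:00, 12:30–13:15, 14:00–21:00.
Wyatt → UTC: 09:15–10:45, 11:15–12:45, 13:45–16:00.
Vera → UTC: 05:30–06:30, 07:15–09:30, 10:00–13:00.
Jun → UTC: 08:30–10:00, 10:15–10:45, 16:00–17:00.
Tomás ∩ Wyatt: 09:15–10:45, 11:15–12:00, 12:30–12:45, 14:00–16:00.
Tomás ∩ Wyatt ∩ Vera: 09:15–09:30, 10:00–10:45, 11:15–12:00, 12:30–12:45.
Tomás ∩ Wyatt ∩ Vera ∩ Jun: 09:15–09:30, 10:15–10:45.
Windows ≥ 60 min: (none).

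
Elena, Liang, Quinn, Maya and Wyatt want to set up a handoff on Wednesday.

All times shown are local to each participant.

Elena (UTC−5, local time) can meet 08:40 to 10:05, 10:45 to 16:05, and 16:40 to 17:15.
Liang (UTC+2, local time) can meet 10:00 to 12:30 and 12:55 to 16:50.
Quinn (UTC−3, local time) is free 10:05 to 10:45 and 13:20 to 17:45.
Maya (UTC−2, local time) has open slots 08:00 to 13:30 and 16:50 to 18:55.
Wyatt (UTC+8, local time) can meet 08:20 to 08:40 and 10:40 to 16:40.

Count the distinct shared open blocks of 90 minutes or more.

0

Elena → UTC: 13:40–15:05, 15:45–21:05, 21:40–22:15.
Liang → UTC: 08:00–10:30, 10:55–14:50.
Quinn → UTC: 13:05–13:45, 16:20–20:45.
Maya → UTC: 10:00–15:30, 18:50–20:55.
Wyatt → UTC: 00:20–00:40, 02:40–08:40.
Elena ∩ Liang: 13:40–14:50.
Elena ∩ Liang ∩ Quinn: 13:40–13:45.
Elena ∩ Liang ∩ Quinn ∩ Maya: 13:40–13:45.
Elena ∩ Liang ∩ Quinn ∩ Maya ∩ Wyatt: (none).
Windows ≥ 90 min: (none).
That's 0 windows.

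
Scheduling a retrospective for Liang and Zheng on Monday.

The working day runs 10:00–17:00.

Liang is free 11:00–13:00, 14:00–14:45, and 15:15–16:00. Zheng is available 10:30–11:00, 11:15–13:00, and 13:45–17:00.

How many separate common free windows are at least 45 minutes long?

Liang ∩ Zheng: 11:15–13:00, 14:00–14:45, 15:15–16:00.
Windows ≥ 45 min: 11:15–13:00, 14:00–14:45, 15:15–16:00.
That's 3 windows.

3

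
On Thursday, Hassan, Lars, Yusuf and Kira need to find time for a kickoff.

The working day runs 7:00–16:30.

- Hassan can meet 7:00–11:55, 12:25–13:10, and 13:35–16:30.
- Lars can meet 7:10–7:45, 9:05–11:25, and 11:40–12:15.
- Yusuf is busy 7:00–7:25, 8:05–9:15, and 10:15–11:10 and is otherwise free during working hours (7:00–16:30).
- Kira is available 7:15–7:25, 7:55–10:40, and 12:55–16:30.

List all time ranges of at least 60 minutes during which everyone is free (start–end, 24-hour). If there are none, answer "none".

Yusuf free within 07:00–16:30: 07:25–08:05, 09:15–10:15, 11:10–16:30.
Hassan ∩ Lars: 07:10–07:45, 09:05–11:25, 11:40–11:55.
Hassan ∩ Lars ∩ Yusuf: 07:25–07:45, 09:15–10:15, 11:10–11:25, 11:40–11:55.
Hassan ∩ Lars ∩ Yusuf ∩ Kira: 09:15–10:15.
Windows ≥ 60 min: 09:15–10:15.

09:15–10:15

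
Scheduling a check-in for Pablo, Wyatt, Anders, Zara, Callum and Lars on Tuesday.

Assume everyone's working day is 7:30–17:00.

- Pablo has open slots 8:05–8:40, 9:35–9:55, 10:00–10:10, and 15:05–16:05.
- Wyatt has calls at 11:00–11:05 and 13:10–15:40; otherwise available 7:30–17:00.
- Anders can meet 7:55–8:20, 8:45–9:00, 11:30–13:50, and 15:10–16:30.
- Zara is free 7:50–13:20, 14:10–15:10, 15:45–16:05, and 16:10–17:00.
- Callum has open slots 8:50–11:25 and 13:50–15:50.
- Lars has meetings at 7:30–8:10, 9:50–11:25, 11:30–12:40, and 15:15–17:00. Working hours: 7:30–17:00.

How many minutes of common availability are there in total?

0 minutes

Wyatt free within 07:30–17:00: 07:30–11:00, 11:05–13:10, 15:40–17:00.
Lars free within 07:30–17:00: 08:10–09:50, 11:25–11:30, 12:40–15:15.
Pablo ∩ Wyatt: 08:05–08:40, 09:35–09:55, 10:00–10:10, 15:40–16:05.
Pablo ∩ Wyatt ∩ Anders: 08:05–08:20, 15:40–16:05.
Pablo ∩ Wyatt ∩ Anders ∩ Zara: 08:05–08:20, 15:45–16:05.
Pablo ∩ Wyatt ∩ Anders ∩ Zara ∩ Callum: 15:45–15:50.
Pablo ∩ Wyatt ∩ Anders ∩ Zara ∩ Callum ∩ Lars: (none).
Total common minutes: 0.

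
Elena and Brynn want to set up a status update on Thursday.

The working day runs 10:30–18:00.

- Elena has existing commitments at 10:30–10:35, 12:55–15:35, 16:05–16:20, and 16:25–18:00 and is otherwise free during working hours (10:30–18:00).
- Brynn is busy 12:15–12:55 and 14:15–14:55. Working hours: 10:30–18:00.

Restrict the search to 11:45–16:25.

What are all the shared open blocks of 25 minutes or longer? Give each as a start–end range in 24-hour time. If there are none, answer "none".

Elena free within 10:30–18:00: 10:35–12:55, 15:35–16:05, 16:20–16:25.
Brynn free within 10:30–18:00: 10:30–12:15, 12:55–14:15, 14:55–18:00.
Elena ∩ Brynn: 10:35–12:15, 15:35–16:05, 16:20–16:25.
Restricted to 11:45–16:25: 11:45–12:15, 15:35–16:05, 16:20–16:25.
Windows ≥ 25 min: 11:45–12:15, 15:35–16:05.

11:45–12:15, 15:35–16:05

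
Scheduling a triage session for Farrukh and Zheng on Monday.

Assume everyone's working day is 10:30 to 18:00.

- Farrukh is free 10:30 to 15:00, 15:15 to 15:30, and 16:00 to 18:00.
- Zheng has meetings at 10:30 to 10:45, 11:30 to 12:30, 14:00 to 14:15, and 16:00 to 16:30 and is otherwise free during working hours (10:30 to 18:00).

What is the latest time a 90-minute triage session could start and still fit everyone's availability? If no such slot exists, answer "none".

Zheng free within 10:30–18:00: 10:45–11:30, 12:30–14:00, 14:15–16:00, 16:30–18:00.
Farrukh ∩ Zheng: 10:45–11:30, 12:30–14:00, 14:15–15:00, 15:15–15:30, 16:30–18:00.
Windows ≥ 90 min: 12:30–14:00, 16:30–18:00.
Latest start in the last window 16:30–18:00 is 18:00 − 90 min = 16:30.

16:30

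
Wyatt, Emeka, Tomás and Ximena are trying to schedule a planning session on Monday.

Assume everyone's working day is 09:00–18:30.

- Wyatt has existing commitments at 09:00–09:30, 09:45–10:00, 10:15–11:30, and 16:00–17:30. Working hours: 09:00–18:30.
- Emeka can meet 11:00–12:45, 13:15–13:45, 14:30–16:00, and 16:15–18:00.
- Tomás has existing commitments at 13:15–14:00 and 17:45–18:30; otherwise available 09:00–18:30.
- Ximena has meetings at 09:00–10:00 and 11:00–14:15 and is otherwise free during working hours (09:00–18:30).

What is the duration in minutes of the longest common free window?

Wyatt free within 09:00–18:30: 09:30–09:45, 10:00–10:15, 11:30–16:00, 17:30–18:30.
Tomás free within 09:00–18:30: 09:00–13:15, 14:00–17:45.
Ximena free within 09:00–18:30: 10:00–11:00, 14:15–18:30.
Wyatt ∩ Emeka: 11:30–12:45, 13:15–13:45, 14:30–16:00, 17:30–18:00.
Wyatt ∩ Emeka ∩ Tomás: 11:30–12:45, 14:30–16:00, 17:30–17:45.
Wyatt ∩ Emeka ∩ Tomás ∩ Ximena: 14:30–16:00, 17:30–17:45.
Common window lengths: 90, 15 min; longest is 90.

90 minutes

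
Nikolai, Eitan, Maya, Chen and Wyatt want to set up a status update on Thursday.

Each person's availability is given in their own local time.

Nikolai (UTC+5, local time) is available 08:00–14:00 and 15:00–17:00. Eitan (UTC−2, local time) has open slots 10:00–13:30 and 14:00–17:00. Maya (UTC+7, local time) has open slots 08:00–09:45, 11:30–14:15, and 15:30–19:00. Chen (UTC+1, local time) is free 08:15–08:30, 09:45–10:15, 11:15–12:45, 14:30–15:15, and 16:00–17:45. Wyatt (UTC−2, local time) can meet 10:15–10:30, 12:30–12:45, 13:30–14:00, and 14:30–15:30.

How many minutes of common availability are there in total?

0 minutes

Nikolai → UTC: 03:00–09:00, 10:00–12:00.
Eitan → UTC: 12:00–15:30, 16:00–19:00.
Maya → UTC: 01:00–02:45, 04:30–07:15, 08:30–12:00.
Chen → UTC: 07:15–07:30, 08:45–09:15, 10:15–11:45, 13:30–14:15, 15:00–16:45.
Wyatt → UTC: 12:15–12:30, 14:30–14:45, 15:30–16:00, 16:30–17:30.
Nikolai ∩ Eitan: (none).
Nikolai ∩ Eitan ∩ Maya: (none).
Nikolai ∩ Eitan ∩ Maya ∩ Chen: (none).
Nikolai ∩ Eitan ∩ Maya ∩ Chen ∩ Wyatt: (none).
Total common minutes: 0.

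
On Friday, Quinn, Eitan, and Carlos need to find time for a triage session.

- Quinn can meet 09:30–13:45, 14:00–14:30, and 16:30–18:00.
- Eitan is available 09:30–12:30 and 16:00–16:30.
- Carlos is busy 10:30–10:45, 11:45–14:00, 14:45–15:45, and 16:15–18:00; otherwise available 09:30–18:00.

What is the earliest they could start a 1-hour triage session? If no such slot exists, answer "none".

Carlos free within 09:30–18:00: 09:30–10:30, 10:45–11:45, 14:00–14:45, 15:45–16:15.
Quinn ∩ Eitan: 09:30–12:30.
Quinn ∩ Eitan ∩ Carlos: 09:30–10:30, 10:45–11:45.
Windows ≥ 60 min: 09:30–10:30, 10:45–11:45.
Earliest such window starts at 09:30.

09:30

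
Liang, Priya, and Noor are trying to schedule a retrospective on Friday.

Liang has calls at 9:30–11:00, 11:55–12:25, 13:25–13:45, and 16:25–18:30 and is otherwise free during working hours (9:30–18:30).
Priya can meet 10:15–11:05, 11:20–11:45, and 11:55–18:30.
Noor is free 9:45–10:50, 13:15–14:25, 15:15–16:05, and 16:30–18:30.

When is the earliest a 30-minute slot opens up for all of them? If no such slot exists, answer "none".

Liang free within 09:30–18:30: 11:00–11:55, 12:25–13:25, 13:45–16:25.
Liang ∩ Priya: 11:00–11:05, 11:20–11:45, 12:25–13:25, 13:45–16:25.
Liang ∩ Priya ∩ Noor: 13:15–13:25, 13:45–14:25, 15:15–16:05.
Windows ≥ 30 min: 13:45–14:25, 15:15–16:05.
Earliest such window starts at 13:45.

13:45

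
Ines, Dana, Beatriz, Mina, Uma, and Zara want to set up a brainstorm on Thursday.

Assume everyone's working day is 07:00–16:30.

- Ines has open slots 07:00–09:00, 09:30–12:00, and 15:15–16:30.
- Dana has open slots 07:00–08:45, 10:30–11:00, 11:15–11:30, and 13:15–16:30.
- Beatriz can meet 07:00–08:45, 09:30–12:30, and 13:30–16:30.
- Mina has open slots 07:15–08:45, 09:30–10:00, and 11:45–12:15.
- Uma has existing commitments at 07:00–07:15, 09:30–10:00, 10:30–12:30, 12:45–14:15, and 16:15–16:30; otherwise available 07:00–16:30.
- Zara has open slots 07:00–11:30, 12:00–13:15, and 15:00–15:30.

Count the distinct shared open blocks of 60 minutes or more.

1

Uma free within 07:00–16:30: 07:15–09:30, 10:00–10:30, 12:30–12:45, 14:15–16:15.
Ines ∩ Dana: 07:00–08:45, 10:30–11:00, 11:15–11:30, 15:15–16:30.
Ines ∩ Dana ∩ Beatriz: 07:00–08:45, 10:30–11:00, 11:15–11:30, 15:15–16:30.
Ines ∩ Dana ∩ Beatriz ∩ Mina: 07:15–08:45.
Ines ∩ Dana ∩ Beatriz ∩ Mina ∩ Uma: 07:15–08:45.
Ines ∩ Dana ∩ Beatriz ∩ Mina ∩ Uma ∩ Zara: 07:15–08:45.
Windows ≥ 60 min: 07:15–08:45.
That's 1 window.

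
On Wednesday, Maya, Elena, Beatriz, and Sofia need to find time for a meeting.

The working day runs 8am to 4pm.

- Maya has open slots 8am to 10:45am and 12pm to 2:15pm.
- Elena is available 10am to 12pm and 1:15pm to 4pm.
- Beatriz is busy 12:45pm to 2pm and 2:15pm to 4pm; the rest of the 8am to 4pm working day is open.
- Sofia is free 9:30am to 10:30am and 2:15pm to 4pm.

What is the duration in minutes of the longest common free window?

Beatriz free within 08:00–16:00: 08:00–12:45, 14:00–14:15.
Maya ∩ Elena: 10:00–10:45, 13:15–14:15.
Maya ∩ Elena ∩ Beatriz: 10:00–10:45, 14:00–14:15.
Maya ∩ Elena ∩ Beatriz ∩ Sofia: 10:00–10:30.
Single common window of 30 minutes.

30 minutes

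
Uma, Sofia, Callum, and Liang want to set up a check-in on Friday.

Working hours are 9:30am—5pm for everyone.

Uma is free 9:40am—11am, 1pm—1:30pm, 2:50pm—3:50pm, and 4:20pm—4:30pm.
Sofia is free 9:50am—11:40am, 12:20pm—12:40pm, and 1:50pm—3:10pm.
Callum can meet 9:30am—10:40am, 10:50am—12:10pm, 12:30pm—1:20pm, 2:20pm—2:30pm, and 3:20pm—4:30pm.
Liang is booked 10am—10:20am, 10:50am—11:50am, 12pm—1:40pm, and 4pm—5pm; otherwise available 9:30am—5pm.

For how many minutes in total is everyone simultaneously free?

30 minutes

Liang free within 09:30–17:00: 09:30–10:00, 10:20–10:50, 11:50–12:00, 13:40–16:00.
Uma ∩ Sofia: 09:50–11:00, 14:50–15:10.
Uma ∩ Sofia ∩ Callum: 09:50–10:40, 10:50–11:00.
Uma ∩ Sofia ∩ Callum ∩ Liang: 09:50–10:00, 10:20–10:40.
Total common minutes: 10 + 20 = 30.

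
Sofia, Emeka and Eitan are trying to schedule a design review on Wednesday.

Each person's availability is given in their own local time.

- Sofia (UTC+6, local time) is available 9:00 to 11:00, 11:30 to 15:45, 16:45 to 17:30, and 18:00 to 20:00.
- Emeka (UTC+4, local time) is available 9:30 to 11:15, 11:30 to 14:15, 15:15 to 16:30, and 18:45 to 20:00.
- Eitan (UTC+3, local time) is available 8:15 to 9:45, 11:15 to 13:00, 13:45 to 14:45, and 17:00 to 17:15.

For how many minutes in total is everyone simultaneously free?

Sofia → UTC: 03:00–05:00, 05:30–09:45, 10:45–11:30, 12:00–14:00.
Emeka → UTC: 05:30–07:15, 07:30–10:15, 11:15–12:30, 14:45–16:00.
Eitan → UTC: 05:15–06:45, 08:15–10:00, 10:45–11:45, 14:00–14:15.
Sofia ∩ Emeka: 05:30–07:15, 07:30–09:45, 11:15–11:30, 12:00–12:30.
Sofia ∩ Emeka ∩ Eitan: 05:30–06:45, 08:15–09:45, 11:15–11:30.
Total common minutes: 75 + 90 + 15 = 180.

180 minutes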